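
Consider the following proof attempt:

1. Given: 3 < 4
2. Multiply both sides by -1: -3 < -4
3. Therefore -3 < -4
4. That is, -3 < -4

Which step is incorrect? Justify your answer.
Step 2: Multiply both sides by -1: -3 < -4

Step 2 multiplies both sides by -1 but fails to reverse the inequality sign. When multiplying (or dividing) an inequality by a negative number, the direction must be reversed. Since 3 < 4, we should get -3 > -4, i.e., -3 > -4.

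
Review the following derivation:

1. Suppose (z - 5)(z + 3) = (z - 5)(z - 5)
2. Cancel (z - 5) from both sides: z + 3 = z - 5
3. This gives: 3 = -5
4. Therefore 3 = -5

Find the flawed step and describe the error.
Step 2: Cancel (z - 5) from both sides: z + 3 = z - 5

Step 2 cancels (z - 5) from both sides. This is only valid if (z - 5) ≠ 0, i.e., z ≠ 5. When z = 5, both sides equal zero regardless of the other factors. The correct approach requires considering z = 5 as a separate case.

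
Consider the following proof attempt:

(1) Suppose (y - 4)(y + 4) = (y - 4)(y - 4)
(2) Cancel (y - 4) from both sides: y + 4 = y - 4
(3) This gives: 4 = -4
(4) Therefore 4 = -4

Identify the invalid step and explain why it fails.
Step 2: Cancel (y - 4) from both sides: y + 4 = y - 4

Step 2 cancels (y - 4) from both sides. This is only valid if (y - 4) ≠ 0, i.e., y ≠ 4. When y = 4, both sides equal zero regardless of the other factors. The correct approach requires considering y = 4 as a separate case.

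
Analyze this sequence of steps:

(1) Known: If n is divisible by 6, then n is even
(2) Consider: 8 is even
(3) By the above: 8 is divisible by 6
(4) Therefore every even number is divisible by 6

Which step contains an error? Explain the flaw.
Step 3: By the above: 8 is divisible by 6

Step 3 commits the fallacy of affirming the consequent. The known fact 'divisible by 6 → even' does NOT imply 'even → divisible by 6'. That would be the converse, which is false. For example, 8 is even but 8 ÷ 6 = 1.33, which is not an integer.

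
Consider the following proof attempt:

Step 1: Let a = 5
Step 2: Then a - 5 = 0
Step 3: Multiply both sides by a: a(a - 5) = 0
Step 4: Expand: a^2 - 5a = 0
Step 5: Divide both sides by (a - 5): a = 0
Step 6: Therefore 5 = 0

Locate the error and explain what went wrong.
Step 5: Divide both sides by (a - 5): a = 0

Step 5 divides both sides by (a - 5). However, since a = 5, we have (a - 5) = 0. Division by zero is undefined, making this step invalid.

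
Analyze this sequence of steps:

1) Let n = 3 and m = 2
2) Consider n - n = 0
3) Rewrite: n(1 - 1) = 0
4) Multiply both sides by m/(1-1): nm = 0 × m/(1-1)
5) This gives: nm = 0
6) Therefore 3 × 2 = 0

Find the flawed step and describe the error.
Step 4: Multiply both sides by m/(1-1): nm = 0 × m/(1-1)

Step 4 multiplies both sides by m/(1-1). However, 1-1 = 0, so this is multiplication by m/0, which is undefined. We cannot multiply by an undefined expression.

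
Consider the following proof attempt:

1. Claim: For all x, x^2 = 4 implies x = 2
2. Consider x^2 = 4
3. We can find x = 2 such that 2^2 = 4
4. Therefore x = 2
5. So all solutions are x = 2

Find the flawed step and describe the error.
Step 4: Therefore x = 2

Step 4 incorrectly concludes that x = 2 is the only solution. The proof shows that x = 2 is A solution (existence), but does not show it is the ONLY solution (uniqueness). In fact, x = -2 is also a solution since (-2)^2 = 4. Finding one solution doesn't prove there are no others.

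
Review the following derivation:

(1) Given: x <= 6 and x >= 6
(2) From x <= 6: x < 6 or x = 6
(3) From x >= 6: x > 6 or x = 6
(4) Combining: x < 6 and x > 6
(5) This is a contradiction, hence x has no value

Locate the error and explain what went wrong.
Step 4: Combining: x < 6 and x > 6

Step 4 incorrectly combines the conditions. From x <= 6 and x >= 6, the intersection is x = 6. The error treats the 'or' cases as 'and' requirements. The correct conclusion is that x = 6 is the unique solution, not that no solution exists.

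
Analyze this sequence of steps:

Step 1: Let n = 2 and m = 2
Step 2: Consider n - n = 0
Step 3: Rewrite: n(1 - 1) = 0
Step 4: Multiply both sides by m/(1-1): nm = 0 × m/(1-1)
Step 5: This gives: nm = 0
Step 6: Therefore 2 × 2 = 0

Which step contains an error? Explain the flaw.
Step 4: Multiply both sides by m/(1-1): nm = 0 × m/(1-1)

Step 4 multiplies both sides by m/(1-1). However, 1-1 = 0, so this is multiplication by m/0, which is undefined. We cannot multiply by an undefined expression.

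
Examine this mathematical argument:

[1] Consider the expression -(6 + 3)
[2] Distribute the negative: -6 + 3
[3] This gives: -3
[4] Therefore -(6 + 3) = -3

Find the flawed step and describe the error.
Step 2: Distribute the negative: -6 + 3

Step 2 incorrectly distributes the negative sign. The correct distribution is -(6 + 3) = -6 - 3 = -9. The negative must be applied to both terms, not just the first. The error treats -(6 + 3) as -6 + 3, which equals -3 instead of -9.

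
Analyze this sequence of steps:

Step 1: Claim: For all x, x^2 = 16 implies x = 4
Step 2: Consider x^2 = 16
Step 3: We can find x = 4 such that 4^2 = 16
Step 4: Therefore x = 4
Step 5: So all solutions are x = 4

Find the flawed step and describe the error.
Step 4: Therefore x = 4

Step 4 incorrectly concludes that x = 4 is the only solution. The proof shows that x = 4 is A solution (existence), but does not show it is the ONLY solution (uniqueness). In fact, x = -4 is also a solution since (-4)^2 = 16. Finding one solution doesn't prove there are no others.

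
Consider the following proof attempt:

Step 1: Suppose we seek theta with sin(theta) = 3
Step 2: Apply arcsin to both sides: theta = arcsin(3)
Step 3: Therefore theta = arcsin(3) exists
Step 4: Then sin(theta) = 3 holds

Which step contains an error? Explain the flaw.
Step 2: Apply arcsin to both sides: theta = arcsin(3)

Step 2 applies arcsin to 3. However, arcsin(x) is only defined for x in [-1, 1] because sin(theta) can only produce values in that range. Since |3| > 1, arcsin(3) is undefined. There is no angle whose sine equals 3.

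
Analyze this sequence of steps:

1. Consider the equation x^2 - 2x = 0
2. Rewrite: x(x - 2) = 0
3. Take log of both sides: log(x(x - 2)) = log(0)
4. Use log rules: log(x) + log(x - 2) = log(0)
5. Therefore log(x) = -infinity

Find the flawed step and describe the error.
Step 3: Take log of both sides: log(x(x - 2)) = log(0)

Step 3 takes the logarithm of both sides, resulting in log(0) on the right side. The logarithm is only defined for positive numbers; log(0) is undefined (approaches negative infinity). This operation is invalid.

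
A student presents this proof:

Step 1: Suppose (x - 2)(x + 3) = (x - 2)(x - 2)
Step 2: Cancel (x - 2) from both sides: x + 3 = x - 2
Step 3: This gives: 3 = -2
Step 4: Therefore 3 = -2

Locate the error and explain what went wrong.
Step 2: Cancel (x - 2) from both sides: x + 3 = x - 2

Step 2 cancels (x - 2) from both sides. This is only valid if (x - 2) ≠ 0, i.e., x ≠ 2. When x = 2, both sides equal zero regardless of the other factors. The correct approach requires considering x = 2 as a separate case.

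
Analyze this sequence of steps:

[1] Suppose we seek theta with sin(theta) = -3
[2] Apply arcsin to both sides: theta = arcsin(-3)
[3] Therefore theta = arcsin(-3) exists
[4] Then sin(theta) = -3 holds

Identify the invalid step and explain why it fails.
Step 2: Apply arcsin to both sides: theta = arcsin(-3)

Step 2 applies arcsin to -3. However, arcsin(x) is only defined for x in [-1, 1] because sin(theta) can only produce values in that range. Since |-3| > 1, arcsin(-3) is undefined. There is no angle whose sine equals -3.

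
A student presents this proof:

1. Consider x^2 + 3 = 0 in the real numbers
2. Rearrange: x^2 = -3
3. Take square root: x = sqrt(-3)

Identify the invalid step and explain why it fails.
Step 3: Take square root: x = sqrt(-3)

Step 3 takes the square root of -3, which is negative. In the real number system, the square root of a negative number is undefined. The equation x^2 + 3 = 0 has no real solutions. Square roots of negative numbers only exist in the complex numbers.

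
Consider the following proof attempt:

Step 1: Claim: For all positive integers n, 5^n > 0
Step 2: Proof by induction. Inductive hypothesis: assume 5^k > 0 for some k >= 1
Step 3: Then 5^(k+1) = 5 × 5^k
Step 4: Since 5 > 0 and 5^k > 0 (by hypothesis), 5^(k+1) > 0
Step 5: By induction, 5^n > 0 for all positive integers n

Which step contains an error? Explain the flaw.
Step 5: By induction, 5^n > 0 for all positive integers n

Step 5 concludes the proof by induction, but no base case was ever established. A valid induction proof requires: (1) a base case proving 5^1 > 0, and (2) an inductive step showing IF 5^k > 0 THEN 5^(k+1) > 0. Steps 2-4 correctly establish the inductive step, but without the base case the conclusion in step 5 does not follow.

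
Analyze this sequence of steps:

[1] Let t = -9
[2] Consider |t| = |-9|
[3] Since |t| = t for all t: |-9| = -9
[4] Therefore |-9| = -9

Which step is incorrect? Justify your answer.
Step 3: Since |t| = t for all t: |-9| = -9

Step 3 incorrectly states that |t| = t for all t. The correct definition is |t| = t when t >= 0, and |t| = -t when t < 0. Since -9 < 0, we have |-9| = -(-9) = 9, not -9.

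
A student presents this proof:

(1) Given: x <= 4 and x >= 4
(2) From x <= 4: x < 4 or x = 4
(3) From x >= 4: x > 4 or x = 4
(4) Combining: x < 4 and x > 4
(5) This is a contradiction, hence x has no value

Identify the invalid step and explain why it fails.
Step 4: Combining: x < 4 and x > 4

Step 4 incorrectly combines the conditions. From x <= 4 and x >= 4, the intersection is x = 4. The error treats the 'or' cases as 'and' requirements. The correct conclusion is that x = 4 is the unique solution, not that no solution exists.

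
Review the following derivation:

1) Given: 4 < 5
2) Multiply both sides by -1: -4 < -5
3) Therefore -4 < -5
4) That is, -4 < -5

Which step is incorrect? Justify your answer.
Step 2: Multiply both sides by -1: -4 < -5

Step 2 multiplies both sides by -1 but fails to reverse the inequality sign. When multiplying (or dividing) an inequality by a negative number, the direction must be reversed. Since 4 < 5, we should get -4 > -5, i.e., -4 > -5.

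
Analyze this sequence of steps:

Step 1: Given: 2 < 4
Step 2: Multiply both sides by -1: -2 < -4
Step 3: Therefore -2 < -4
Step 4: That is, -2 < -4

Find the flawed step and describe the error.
Step 2: Multiply both sides by -1: -2 < -4

Step 2 multiplies both sides by -1 but fails to reverse the inequality sign. When multiplying (or dividing) an inequality by a negative number, the direction must be reversed. Since 2 < 4, we should get -2 > -4, i.e., -2 > -4.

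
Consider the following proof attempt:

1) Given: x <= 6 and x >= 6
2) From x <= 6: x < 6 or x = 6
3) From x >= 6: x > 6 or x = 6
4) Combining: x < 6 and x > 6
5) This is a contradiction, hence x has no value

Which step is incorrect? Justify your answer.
Step 4: Combining: x < 6 and x > 6

Step 4 incorrectly combines the conditions. From x <= 6 and x >= 6, the intersection is x = 6. The error treats the 'or' cases as 'and' requirements. The correct conclusion is that x = 6 is the unique solution, not that no solution exists.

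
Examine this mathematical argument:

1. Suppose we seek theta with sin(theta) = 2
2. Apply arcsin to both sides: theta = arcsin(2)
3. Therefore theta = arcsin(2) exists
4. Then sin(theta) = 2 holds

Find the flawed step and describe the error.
Step 2: Apply arcsin to both sides: theta = arcsin(2)

Step 2 applies arcsin to 2. However, arcsin(x) is only defined for x in [-1, 1] because sin(theta) can only produce values in that range. Since |2| > 1, arcsin(2) is undefined. There is no angle whose sine equals 2.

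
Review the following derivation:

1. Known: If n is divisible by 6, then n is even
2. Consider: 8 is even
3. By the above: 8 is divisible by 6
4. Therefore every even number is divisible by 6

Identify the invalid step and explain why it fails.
Step 3: By the above: 8 is divisible by 6

Step 3 commits the fallacy of affirming the consequent. The known fact 'divisible by 6 → even' does NOT imply 'even → divisible by 6'. That would be the converse, which is false. For example, 8 is even but 8 ÷ 6 = 1.33, which is not an integer.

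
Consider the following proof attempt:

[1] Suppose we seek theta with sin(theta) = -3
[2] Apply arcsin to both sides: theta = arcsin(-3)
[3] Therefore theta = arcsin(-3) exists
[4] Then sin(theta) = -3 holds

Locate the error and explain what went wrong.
Step 2: Apply arcsin to both sides: theta = arcsin(-3)

Step 2 applies arcsin to -3. However, arcsin(x) is only defined for x in [-1, 1] because sin(theta) can only produce values in that range. Since |-3| > 1, arcsin(-3) is undefined. There is no angle whose sine equals -3.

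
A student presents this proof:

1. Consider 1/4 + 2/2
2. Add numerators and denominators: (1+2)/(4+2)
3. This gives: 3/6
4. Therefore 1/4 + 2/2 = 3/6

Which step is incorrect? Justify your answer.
Step 2: Add numerators and denominators: (1+2)/(4+2)

Step 2 incorrectly adds fractions by separately adding numerators and denominators. This is wrong. The correct method requires a common denominator: 1/4 + 2/2 = (1×2 + 2×4)/(4×2) = 10/8 = 5/4. The method used gives 3/6, which is different.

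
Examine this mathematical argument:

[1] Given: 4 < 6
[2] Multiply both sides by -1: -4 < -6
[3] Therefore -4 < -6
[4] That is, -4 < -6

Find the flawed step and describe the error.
Step 2: Multiply both sides by -1: -4 < -6

Step 2 multiplies both sides by -1 but fails to reverse the inequality sign. When multiplying (or dividing) an inequality by a negative number, the direction must be reversed. Since 4 < 6, we should get -4 > -6, i.e., -4 > -6.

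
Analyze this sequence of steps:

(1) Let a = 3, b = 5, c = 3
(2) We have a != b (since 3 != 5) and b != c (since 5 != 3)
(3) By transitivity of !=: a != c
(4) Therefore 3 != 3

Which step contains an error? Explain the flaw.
Step 3: By transitivity of !=: a != c

Step 3 incorrectly applies transitivity to the '!=' relation. Transitivity states: if a R b and b R c, then a R c. However, '!=' is not transitive. Counterexample: 3 != 5 and 5 != 3, but 3 = 3 (both equal 3). Transitivity holds for relations like <, <=, =, but not for !=.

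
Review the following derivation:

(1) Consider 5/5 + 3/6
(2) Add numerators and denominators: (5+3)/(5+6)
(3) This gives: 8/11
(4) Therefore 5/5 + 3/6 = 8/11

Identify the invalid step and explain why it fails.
Step 2: Add numerators and denominators: (5+3)/(5+6)

Step 2 incorrectly adds fractions by separately adding numerators and denominators. This is wrong. The correct method requires a common denominator: 5/5 + 3/6 = (5×6 + 3×5)/(5×6) = 45/30 = 3/2. The method used gives 8/11, which is different.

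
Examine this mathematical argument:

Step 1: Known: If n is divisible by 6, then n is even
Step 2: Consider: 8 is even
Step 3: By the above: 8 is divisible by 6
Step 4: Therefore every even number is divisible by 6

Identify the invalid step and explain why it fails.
Step 3: By the above: 8 is divisible by 6

Step 3 commits the fallacy of affirming the consequent. The known fact 'divisible by 6 → even' does NOT imply 'even → divisible by 6'. That would be the converse, which is false. For example, 8 is even but 8 ÷ 6 = 1.33, which is not an integer.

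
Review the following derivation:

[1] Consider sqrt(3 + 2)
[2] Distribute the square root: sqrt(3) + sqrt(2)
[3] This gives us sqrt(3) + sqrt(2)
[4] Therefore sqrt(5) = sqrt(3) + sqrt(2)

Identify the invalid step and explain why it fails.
Step 2: Distribute the square root: sqrt(3) + sqrt(2)

Step 2 incorrectly 'distributes' the square root over addition. The square root function does not distribute: sqrt(a + b) ≠ sqrt(a) + sqrt(b). In fact, sqrt(3 + 2) = sqrt(5) ≈ 2.2361, while sqrt(3) + sqrt(2) ≈ 3.1463.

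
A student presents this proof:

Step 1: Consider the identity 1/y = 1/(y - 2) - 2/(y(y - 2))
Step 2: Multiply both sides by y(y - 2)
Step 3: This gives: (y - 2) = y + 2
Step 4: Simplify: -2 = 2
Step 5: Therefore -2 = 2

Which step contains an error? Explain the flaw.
Step 3: This gives: (y - 2) = y + 2

Step 3 makes a sign error when clearing denominators. Multiplying -2/(y(y - 2)) by y(y - 2) gives -2, not +2. The correct result is (y - 2) = y - 2, which is trivially true, not (y - 2) = y + 2. (Step 1 is a valid identity: 1/(y - 2) - 2/(y(y - 2)) = (y - 2)/(y(y - 2)) = 1/y.)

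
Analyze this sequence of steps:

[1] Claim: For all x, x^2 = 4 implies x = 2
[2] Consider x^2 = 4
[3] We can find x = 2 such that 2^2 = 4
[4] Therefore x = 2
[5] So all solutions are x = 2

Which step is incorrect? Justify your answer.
Step 4: Therefore x = 2

Step 4 incorrectly concludes that x = 2 is the only solution. The proof shows that x = 2 is A solution (existence), but does not show it is the ONLY solution (uniqueness). In fact, x = -2 is also a solution since (-2)^2 = 4. Finding one solution doesn't prove there are no others.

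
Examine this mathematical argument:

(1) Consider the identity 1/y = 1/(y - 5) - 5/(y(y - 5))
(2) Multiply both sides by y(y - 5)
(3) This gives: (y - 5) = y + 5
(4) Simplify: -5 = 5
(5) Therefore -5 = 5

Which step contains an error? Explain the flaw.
Step 3: This gives: (y - 5) = y + 5

Step 3 makes a sign error when clearing denominators. Multiplying -5/(y(y - 5)) by y(y - 5) gives -5, not +5. The correct result is (y - 5) = y - 5, which is trivially true, not (y - 5) = y + 5. (Step 1 is a valid identity: 1/(y - 5) - 5/(y(y - 5)) = (y - 5)/(y(y - 5)) = 1/y.)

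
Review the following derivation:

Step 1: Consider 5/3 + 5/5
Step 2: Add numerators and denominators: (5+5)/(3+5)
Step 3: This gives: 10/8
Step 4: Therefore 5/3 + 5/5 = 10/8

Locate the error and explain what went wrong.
Step 2: Add numerators and denominators: (5+5)/(3+5)

Step 2 incorrectly adds fractions by separately adding numerators and denominators. This is wrong. The correct method requires a common denominator: 5/3 + 5/5 = (5×5 + 5×3)/(3×5) = 40/15 = 8/3. The method used gives 10/8, which is different.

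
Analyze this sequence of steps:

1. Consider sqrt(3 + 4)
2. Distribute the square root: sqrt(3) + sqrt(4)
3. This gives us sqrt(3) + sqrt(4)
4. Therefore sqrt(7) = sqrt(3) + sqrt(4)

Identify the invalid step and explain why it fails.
Step 2: Distribute the square root: sqrt(3) + sqrt(4)

Step 2 incorrectly 'distributes' the square root over addition. The square root function does not distribute: sqrt(a + b) ≠ sqrt(a) + sqrt(b). In fact, sqrt(3 + 4) = sqrt(7) ≈ 2.6458, while sqrt(3) + sqrt(4) ≈ 3.7321.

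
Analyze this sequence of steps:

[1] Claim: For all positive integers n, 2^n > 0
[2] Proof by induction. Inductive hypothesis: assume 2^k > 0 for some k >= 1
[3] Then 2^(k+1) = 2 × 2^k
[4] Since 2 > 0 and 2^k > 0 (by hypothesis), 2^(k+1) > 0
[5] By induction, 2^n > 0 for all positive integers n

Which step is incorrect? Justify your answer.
Step 5: By induction, 2^n > 0 for all positive integers n

Step 5 concludes the proof by induction, but no base case was ever established. A valid induction proof requires: (1) a base case proving 2^1 > 0, and (2) an inductive step showing IF 2^k > 0 THEN 2^(k+1) > 0. Steps 2-4 correctly establish the inductive step, but without the base case the conclusion in step 5 does not follow.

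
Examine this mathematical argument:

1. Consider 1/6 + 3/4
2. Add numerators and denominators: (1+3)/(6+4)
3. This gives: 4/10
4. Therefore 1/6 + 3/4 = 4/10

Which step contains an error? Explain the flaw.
Step 2: Add numerators and denominators: (1+3)/(6+4)

Step 2 incorrectly adds fractions by separately adding numerators and denominators. This is wrong. The correct method requires a common denominator: 1/6 + 3/4 = (1×4 + 3×6)/(6×4) = 22/24 = 11/12. The method used gives 4/10, which is different.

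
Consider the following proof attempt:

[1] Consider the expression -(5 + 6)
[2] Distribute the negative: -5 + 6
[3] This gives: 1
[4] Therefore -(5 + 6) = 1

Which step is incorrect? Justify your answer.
Step 2: Distribute the negative: -5 + 6

Step 2 incorrectly distributes the negative sign. The correct distribution is -(5 + 6) = -5 - 6 = -11. The negative must be applied to both terms, not just the first. The error treats -(5 + 6) as -5 + 6, which equals 1 instead of -11.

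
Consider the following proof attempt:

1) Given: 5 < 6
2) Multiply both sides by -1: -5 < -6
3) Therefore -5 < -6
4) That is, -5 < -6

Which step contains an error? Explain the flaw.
Step 2: Multiply both sides by -1: -5 < -6

Step 2 multiplies both sides by -1 but fails to reverse the inequality sign. When multiplying (or dividing) an inequality by a negative number, the direction must be reversed. Since 5 < 6, we should get -5 > -6, i.e., -5 > -6.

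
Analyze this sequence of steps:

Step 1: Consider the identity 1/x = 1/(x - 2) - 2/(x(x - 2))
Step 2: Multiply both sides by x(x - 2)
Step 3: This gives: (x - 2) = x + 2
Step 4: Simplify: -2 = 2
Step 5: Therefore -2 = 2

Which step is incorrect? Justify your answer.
Step 3: This gives: (x - 2) = x + 2

Step 3 makes a sign error when clearing denominators. Multiplying -2/(x(x - 2)) by x(x - 2) gives -2, not +2. The correct result is (x - 2) = x - 2, which is trivially true, not (x - 2) = x + 2. (Step 1 is a valid identity: 1/(x - 2) - 2/(x(x - 2)) = (x - 2)/(x(x - 2)) = 1/x.)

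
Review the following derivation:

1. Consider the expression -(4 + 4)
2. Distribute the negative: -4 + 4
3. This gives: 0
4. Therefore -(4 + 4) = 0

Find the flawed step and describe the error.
Step 2: Distribute the negative: -4 + 4

Step 2 incorrectly distributes the negative sign. The correct distribution is -(4 + 4) = -4 - 4 = -8. The negative must be applied to both terms, not just the first. The error treats -(4 + 4) as -4 + 4, which equals 0 instead of -8.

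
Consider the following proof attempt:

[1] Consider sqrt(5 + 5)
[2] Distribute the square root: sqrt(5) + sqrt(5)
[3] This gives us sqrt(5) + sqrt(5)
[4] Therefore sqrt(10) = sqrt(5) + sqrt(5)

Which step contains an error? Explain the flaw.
Step 2: Distribute the square root: sqrt(5) + sqrt(5)

Step 2 incorrectly 'distributes' the square root over addition. The square root function does not distribute: sqrt(a + b) ≠ sqrt(a) + sqrt(b). In fact, sqrt(5 + 5) = sqrt(10) ≈ 3.1623, while sqrt(5) + sqrt(5) ≈ 4.4721.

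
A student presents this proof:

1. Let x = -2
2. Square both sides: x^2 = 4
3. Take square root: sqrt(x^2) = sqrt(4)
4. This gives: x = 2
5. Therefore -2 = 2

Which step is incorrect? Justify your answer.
Step 4: This gives: x = 2

Step 4 incorrectly states that sqrt(x^2) = x. The correct identity is sqrt(x^2) = |x|. Since x = -2 < 0, we have sqrt(x^2) = |-2| = 2, not x = -2.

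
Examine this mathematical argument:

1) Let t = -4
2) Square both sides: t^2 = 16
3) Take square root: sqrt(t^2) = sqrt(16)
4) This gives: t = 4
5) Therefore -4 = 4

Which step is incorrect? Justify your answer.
Step 4: This gives: t = 4

Step 4 incorrectly states that sqrt(t^2) = t. The correct identity is sqrt(t^2) = |t|. Since t = -4 < 0, we have sqrt(t^2) = |-4| = 4, not t = -4.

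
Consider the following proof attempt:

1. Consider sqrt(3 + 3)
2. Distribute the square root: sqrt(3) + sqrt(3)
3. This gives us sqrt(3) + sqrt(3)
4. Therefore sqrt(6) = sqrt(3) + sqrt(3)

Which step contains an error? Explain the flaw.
Step 2: Distribute the square root: sqrt(3) + sqrt(3)

Step 2 incorrectly 'distributes' the square root over addition. The square root function does not distribute: sqrt(a + b) ≠ sqrt(a) + sqrt(b). In fact, sqrt(3 + 3) = sqrt(6) ≈ 2.4495, while sqrt(3) + sqrt(3) ≈ 3.4641.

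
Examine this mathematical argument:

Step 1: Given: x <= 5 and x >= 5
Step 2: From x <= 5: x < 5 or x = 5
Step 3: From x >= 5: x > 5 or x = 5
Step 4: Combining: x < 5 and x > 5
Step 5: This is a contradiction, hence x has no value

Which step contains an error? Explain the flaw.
Step 4: Combining: x < 5 and x > 5

Step 4 incorrectly combines the conditions. From x <= 5 and x >= 5, the intersection is x = 5. The error treats the 'or' cases as 'and' requirements. The correct conclusion is that x = 5 is the unique solution, not that no solution exists.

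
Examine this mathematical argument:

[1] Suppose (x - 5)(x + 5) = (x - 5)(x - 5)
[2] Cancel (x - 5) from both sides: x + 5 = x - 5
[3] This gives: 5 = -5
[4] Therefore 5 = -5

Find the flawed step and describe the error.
Step 2: Cancel (x - 5) from both sides: x + 5 = x - 5

Step 2 cancels (x - 5) from both sides. This is only valid if (x - 5) ≠ 0, i.e., x ≠ 5. When x = 5, both sides equal zero regardless of the other factors. The correct approach requires considering x = 5 as a separate case.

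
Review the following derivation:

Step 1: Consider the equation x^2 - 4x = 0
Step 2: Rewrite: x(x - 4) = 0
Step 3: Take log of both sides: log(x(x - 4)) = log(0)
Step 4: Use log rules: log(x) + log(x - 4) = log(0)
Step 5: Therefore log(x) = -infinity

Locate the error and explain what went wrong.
Step 3: Take log of both sides: log(x(x - 4)) = log(0)

Step 3 takes the logarithm of both sides, resulting in log(0) on the right side. The logarithm is only defined for positive numbers; log(0) is undefined (approaches negative infinity). This operation is invalid.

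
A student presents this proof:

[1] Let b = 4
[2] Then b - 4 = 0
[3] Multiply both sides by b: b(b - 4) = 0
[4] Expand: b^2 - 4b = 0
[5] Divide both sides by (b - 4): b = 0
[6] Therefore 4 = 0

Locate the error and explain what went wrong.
Step 5: Divide both sides by (b - 4): b = 0

Step 5 divides both sides by (b - 4). However, since b = 4, we have (b - 4) = 0. Division by zero is undefined, making this step invalid.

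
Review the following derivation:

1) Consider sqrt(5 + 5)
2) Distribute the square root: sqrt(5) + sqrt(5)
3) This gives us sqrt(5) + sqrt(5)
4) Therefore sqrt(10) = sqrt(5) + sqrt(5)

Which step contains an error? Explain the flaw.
Step 2: Distribute the square root: sqrt(5) + sqrt(5)

Step 2 incorrectly 'distributes' the square root over addition. The square root function does not distribute: sqrt(a + b) ≠ sqrt(a) + sqrt(b). In fact, sqrt(5 + 5) = sqrt(10) ≈ 3.1623, while sqrt(5) + sqrt(5) ≈ 4.4721.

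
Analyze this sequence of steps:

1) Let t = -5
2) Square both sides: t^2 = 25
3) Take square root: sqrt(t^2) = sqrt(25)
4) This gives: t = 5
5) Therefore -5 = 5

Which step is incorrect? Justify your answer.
Step 4: This gives: t = 5

Step 4 incorrectly states that sqrt(t^2) = t. The correct identity is sqrt(t^2) = |t|. Since t = -5 < 0, we have sqrt(t^2) = |-5| = 5, not t = -5.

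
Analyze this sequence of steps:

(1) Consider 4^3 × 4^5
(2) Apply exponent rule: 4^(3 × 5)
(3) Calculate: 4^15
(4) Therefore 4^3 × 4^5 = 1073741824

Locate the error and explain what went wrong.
Step 2: Apply exponent rule: 4^(3 × 5)

Step 2 incorrectly states that a^b × a^c = a^(b×c). The correct rule is a^b × a^c = a^(b+c). The actual value is 4^3 × 4^5 = 4^8 = 65536, not 4^15 = 1073741824.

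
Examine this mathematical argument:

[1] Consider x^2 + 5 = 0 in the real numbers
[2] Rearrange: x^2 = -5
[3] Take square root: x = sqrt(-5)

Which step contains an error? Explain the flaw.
Step 3: Take square root: x = sqrt(-5)

Step 3 takes the square root of -5, which is negative. In the real number system, the square root of a negative number is undefined. The equation x^2 + 5 = 0 has no real solutions. Square roots of negative numbers only exist in the complex numbers.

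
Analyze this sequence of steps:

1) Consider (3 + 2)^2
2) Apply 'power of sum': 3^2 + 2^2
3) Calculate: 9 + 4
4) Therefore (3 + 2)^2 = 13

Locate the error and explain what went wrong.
Step 2: Apply 'power of sum': 3^2 + 2^2

Step 2 incorrectly applies a non-existent rule '(a+b)^n = a^n + b^n'. This is false in general. The correct expansion uses the binomial theorem. The actual value is (3 + 2)^2 = 5^2 = 25, not 13.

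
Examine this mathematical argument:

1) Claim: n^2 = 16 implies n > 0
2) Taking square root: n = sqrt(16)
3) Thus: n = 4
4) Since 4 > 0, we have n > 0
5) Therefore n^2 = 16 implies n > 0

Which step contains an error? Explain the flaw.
Step 2: Taking square root: n = sqrt(16)

Step 2 takes the square root and assumes the positive root only. The equation n^2 = 16 actually has two solutions: n = 4 and n = -4. The proof silently assumes n > 0 without justification, then uses this assumption to conclude n > 0, which is circular. The counterexample n = -4 shows the claim is false.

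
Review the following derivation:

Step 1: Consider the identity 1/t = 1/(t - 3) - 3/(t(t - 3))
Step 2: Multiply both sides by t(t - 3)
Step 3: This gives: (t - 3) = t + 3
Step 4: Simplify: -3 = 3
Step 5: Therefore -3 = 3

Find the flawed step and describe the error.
Step 3: This gives: (t - 3) = t + 3

Step 3 makes a sign error when clearing denominators. Multiplying -3/(t(t - 3)) by t(t - 3) gives -3, not +3. The correct result is (t - 3) = t - 3, which is trivially true, not (t - 3) = t + 3. (Step 1 is a valid identity: 1/(t - 3) - 3/(t(t - 3)) = (t - 3)/(t(t - 3)) = 1/t.)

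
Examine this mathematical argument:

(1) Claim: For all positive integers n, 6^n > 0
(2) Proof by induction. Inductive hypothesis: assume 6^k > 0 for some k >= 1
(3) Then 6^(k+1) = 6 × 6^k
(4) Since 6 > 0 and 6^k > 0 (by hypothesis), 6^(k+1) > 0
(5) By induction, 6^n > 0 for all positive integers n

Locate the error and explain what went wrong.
Step 5: By induction, 6^n > 0 for all positive integers n

Step 5 concludes the proof by induction, but no base case was ever established. A valid induction proof requires: (1) a base case proving 6^1 > 0, and (2) an inductive step showing IF 6^k > 0 THEN 6^(k+1) > 0. Steps 2-4 correctly establish the inductive step, but without the base case the conclusion in step 5 does not follow.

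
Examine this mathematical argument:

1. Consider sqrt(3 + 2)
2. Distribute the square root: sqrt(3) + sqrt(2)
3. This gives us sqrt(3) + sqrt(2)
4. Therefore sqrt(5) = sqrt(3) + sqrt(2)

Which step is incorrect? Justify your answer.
Step 2: Distribute the square root: sqrt(3) + sqrt(2)

Step 2 incorrectly 'distributes' the square root over addition. The square root function does not distribute: sqrt(a + b) ≠ sqrt(a) + sqrt(b). In fact, sqrt(3 + 2) = sqrt(5) ≈ 2.2361, while sqrt(3) + sqrt(2) ≈ 3.1463.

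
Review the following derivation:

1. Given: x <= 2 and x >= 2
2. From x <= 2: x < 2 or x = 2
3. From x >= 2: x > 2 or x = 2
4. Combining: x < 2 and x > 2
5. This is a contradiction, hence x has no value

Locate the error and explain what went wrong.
Step 4: Combining: x < 2 and x > 2

Step 4 incorrectly combines the conditions. From x <= 2 and x >= 2, the intersection is x = 2. The error treats the 'or' cases as 'and' requirements. The correct conclusion is that x = 2 is the unique solution, not that no solution exists.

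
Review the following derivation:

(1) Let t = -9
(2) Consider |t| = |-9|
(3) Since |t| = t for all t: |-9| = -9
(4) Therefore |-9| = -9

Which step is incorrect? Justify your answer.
Step 3: Since |t| = t for all t: |-9| = -9

Step 3 incorrectly states that |t| = t for all t. The correct definition is |t| = t when t >= 0, and |t| = -t when t < 0. Since -9 < 0, we have |-9| = -(-9) = 9, not -9.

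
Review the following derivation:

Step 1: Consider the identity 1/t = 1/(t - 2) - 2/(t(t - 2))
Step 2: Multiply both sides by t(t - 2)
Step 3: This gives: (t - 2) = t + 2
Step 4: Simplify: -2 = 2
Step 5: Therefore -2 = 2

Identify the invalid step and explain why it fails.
Step 3: This gives: (t - 2) = t + 2

Step 3 makes a sign error when clearing denominators. Multiplying -2/(t(t - 2)) by t(t - 2) gives -2, not +2. The correct result is (t - 2) = t - 2, which is trivially true, not (t - 2) = t + 2. (Step 1 is a valid identity: 1/(t - 2) - 2/(t(t - 2)) = (t - 2)/(t(t - 2)) = 1/t.)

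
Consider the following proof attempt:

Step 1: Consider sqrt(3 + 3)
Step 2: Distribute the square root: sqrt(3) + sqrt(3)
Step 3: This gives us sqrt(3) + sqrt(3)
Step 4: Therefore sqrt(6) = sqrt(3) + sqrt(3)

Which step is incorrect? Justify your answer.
Step 2: Distribute the square root: sqrt(3) + sqrt(3)

Step 2 incorrectly 'distributes' the square root over addition. The square root function does not distribute: sqrt(a + b) ≠ sqrt(a) + sqrt(b). In fact, sqrt(3 + 3) = sqrt(6) ≈ 2.4495, while sqrt(3) + sqrt(3) ≈ 3.4641.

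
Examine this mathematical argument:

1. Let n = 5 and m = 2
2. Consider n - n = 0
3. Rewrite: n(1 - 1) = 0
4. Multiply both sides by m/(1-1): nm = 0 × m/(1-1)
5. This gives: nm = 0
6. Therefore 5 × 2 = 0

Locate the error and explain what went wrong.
Step 4: Multiply both sides by m/(1-1): nm = 0 × m/(1-1)

Step 4 multiplies both sides by m/(1-1). However, 1-1 = 0, so this is multiplication by m/0, which is undefined. We cannot multiply by an undefined expression.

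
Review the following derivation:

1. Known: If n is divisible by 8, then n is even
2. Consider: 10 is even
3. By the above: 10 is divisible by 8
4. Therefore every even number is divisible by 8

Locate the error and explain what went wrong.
Step 3: By the above: 10 is divisible by 8

Step 3 commits the fallacy of affirming the consequent. The known fact 'divisible by 8 → even' does NOT imply 'even → divisible by 8'. That would be the converse, which is false. For example, 10 is even but 10 ÷ 8 = 1.25, which is not an integer.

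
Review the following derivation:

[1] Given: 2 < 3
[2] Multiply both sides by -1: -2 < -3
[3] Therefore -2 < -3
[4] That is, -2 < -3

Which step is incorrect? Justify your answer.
Step 2: Multiply both sides by -1: -2 < -3

Step 2 multiplies both sides by -1 but fails to reverse the inequality sign. When multiplying (or dividing) an inequality by a negative number, the direction must be reversed. Since 2 < 3, we should get -2 > -3, i.e., -2 > -3.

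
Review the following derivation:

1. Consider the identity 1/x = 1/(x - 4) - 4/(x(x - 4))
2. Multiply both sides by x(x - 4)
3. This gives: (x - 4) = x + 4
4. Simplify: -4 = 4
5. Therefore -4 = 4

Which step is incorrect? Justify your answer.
Step 3: This gives: (x - 4) = x + 4

Step 3 makes a sign error when clearing denominators. Multiplying -4/(x(x - 4)) by x(x - 4) gives -4, not +4. The correct result is (x - 4) = x - 4, which is trivially true, not (x - 4) = x + 4. (Step 1 is a valid identity: 1/(x - 4) - 4/(x(x - 4)) = (x - 4)/(x(x - 4)) = 1/x.)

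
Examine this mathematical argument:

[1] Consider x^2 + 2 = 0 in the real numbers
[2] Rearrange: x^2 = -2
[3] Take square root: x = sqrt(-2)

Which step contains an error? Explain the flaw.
Step 3: Take square root: x = sqrt(-2)

Step 3 takes the square root of -2, which is negative. In the real number system, the square root of a negative number is undefined. The equation x^2 + 2 = 0 has no real solutions. Square roots of negative numbers only exist in the complex numbers.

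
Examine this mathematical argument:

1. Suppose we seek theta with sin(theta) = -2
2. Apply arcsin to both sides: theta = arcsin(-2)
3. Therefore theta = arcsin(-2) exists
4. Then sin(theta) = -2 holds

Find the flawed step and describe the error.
Step 2: Apply arcsin to both sides: theta = arcsin(-2)

Step 2 applies arcsin to -2. However, arcsin(x) is only defined for x in [-1, 1] because sin(theta) can only produce values in that range. Since |-2| > 1, arcsin(-2) is undefined. There is no angle whose sine equals -2.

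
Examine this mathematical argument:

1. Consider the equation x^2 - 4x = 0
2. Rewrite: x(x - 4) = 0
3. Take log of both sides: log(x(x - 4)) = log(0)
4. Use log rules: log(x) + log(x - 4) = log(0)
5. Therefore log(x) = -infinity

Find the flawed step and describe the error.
Step 3: Take log of both sides: log(x(x - 4)) = log(0)

Step 3 takes the logarithm of both sides, resulting in log(0) on the right side. The logarithm is only defined for positive numbers; log(0) is undefined (approaches negative infinity). This operation is invalid.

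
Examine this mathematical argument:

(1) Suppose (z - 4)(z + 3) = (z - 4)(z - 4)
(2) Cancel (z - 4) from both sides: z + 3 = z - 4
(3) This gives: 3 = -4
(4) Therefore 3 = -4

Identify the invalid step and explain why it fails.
Step 2: Cancel (z - 4) from both sides: z + 3 = z - 4

Step 2 cancels (z - 4) from both sides. This is only valid if (z - 4) ≠ 0, i.e., z ≠ 4. When z = 4, both sides equal zero regardless of the other factors. The correct approach requires considering z = 4 as a separate case.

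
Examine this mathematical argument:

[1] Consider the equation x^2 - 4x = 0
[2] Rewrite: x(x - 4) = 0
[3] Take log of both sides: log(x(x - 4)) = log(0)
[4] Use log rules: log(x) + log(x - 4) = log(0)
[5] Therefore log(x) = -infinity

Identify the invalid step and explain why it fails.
Step 3: Take log of both sides: log(x(x - 4)) = log(0)

Step 3 takes the logarithm of both sides, resulting in log(0) on the right side. The logarithm is only defined for positive numbers; log(0) is undefined (approaches negative infinity). This operation is invalid.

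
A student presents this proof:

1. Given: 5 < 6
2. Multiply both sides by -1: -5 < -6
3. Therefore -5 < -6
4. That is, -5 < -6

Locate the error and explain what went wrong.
Step 2: Multiply both sides by -1: -5 < -6

Step 2 multiplies both sides by -1 but fails to reverse the inequality sign. When multiplying (or dividing) an inequality by a negative number, the direction must be reversed. Since 5 < 6, we should get -5 > -6, i.e., -5 > -6.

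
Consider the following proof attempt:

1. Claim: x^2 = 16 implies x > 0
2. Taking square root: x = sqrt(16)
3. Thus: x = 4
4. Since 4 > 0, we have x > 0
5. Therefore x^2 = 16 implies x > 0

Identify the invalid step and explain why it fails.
Step 2: Taking square root: x = sqrt(16)

Step 2 takes the square root and assumes the positive root only. The equation x^2 = 16 actually has two solutions: x = 4 and x = -4. The proof silently assumes x > 0 without justification, then uses this assumption to conclude x > 0, which is circular. The counterexample x = -4 shows the claim is false.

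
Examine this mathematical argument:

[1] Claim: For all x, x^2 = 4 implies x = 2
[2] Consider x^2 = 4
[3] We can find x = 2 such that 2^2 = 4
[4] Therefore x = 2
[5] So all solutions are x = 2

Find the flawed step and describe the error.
Step 4: Therefore x = 2

Step 4 incorrectly concludes that x = 2 is the only solution. The proof shows that x = 2 is A solution (existence), but does not show it is the ONLY solution (uniqueness). In fact, x = -2 is also a solution since (-2)^2 = 4. Finding one solution doesn't prove there are no others.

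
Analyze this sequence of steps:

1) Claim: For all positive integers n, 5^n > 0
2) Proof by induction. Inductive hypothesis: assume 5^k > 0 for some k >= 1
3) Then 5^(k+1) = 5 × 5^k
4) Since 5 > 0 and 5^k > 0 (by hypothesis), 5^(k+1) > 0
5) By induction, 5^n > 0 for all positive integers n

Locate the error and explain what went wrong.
Step 5: By induction, 5^n > 0 for all positive integers n

Step 5 concludes the proof by induction, but no base case was ever established. A valid induction proof requires: (1) a base case proving 5^1 > 0, and (2) an inductive step showing IF 5^k > 0 THEN 5^(k+1) > 0. Steps 2-4 correctly establish the inductive step, but without the base case the conclusion in step 5 does not follow.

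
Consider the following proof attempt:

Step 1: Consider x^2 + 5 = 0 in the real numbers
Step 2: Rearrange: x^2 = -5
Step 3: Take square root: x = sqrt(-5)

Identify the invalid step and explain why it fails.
Step 3: Take square root: x = sqrt(-5)

Step 3 takes the square root of -5, which is negative. In the real number system, the square root of a negative number is undefined. The equation x^2 + 5 = 0 has no real solutions. Square roots of negative numbers only exist in the complex numbers.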